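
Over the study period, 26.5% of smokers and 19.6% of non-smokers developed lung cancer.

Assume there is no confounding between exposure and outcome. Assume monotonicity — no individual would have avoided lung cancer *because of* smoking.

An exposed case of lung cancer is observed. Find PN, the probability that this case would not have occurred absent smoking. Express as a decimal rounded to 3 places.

p₁ = 0.265, p₀ = 0.196.
Under exogeneity and monotonicity, PN = (p₁ − p₀) / p₁.
PN = (0.265 − 0.196) / 0.265 = 0.069 / 0.265 ≈ 0.2604

PN ≈ 0.260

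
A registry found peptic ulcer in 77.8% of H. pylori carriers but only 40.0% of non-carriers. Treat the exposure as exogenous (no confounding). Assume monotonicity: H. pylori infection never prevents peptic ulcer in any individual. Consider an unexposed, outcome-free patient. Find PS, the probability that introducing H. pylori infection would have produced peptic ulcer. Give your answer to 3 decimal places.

PS ≈ 0.630

p₁ = 0.778, p₀ = 0.4.
Under exogeneity and monotonicity, PS = (p₁ − p₀) / (1 − p₀).
PS = (0.778 − 0.4) / (1 − 0.4) = 0.378 / 0.6 ≈ 0.6300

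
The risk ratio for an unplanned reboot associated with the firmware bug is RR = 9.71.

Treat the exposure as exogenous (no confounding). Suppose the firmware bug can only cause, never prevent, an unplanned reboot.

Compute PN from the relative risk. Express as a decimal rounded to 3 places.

Under exogeneity and monotonicity, PN = (RR − 1) / RR = 1 − 1/RR.
PN = (9.71 − 1) / 9.71 = 8.71 / 9.71 ≈ 0.8970

PN ≈ 0.897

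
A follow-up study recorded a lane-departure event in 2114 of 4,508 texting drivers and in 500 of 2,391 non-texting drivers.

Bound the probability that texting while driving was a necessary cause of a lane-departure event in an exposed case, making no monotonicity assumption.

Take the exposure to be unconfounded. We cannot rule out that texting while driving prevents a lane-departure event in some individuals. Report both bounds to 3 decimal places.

p₁ = P(outcome | exposed) = 2114/4508 = 0.46894
p₀ = P(outcome | unexposed) = 500/2391 = 0.20912
Under exogeneity alone the bounds on PN are max{0,(p₁−p₀)/p₁} ≤ PN ≤ min{1,(1−p₀)/p₁}.
  lower = (p₁ − p₀)/p₁ = 0.25983 / 0.46894 ≈ 0.5541
  upper = min{1, (1 − p₀)/p₁} = 0.79088 / 0.46894 ≈ 1.6865 → capped at 1

0.554 ≤ PN ≤ 1.000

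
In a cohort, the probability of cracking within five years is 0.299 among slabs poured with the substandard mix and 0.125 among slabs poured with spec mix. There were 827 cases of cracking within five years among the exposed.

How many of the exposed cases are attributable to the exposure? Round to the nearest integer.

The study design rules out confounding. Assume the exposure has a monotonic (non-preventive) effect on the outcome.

Let p₁ = 0.299, p₀ = 0.125.
PN = (p₁ − p₀)/p₁ = (0.299 − 0.125) / 0.299 ≈ 0.58194.
Attributable cases ≈ PN × (exposed cases) = 0.58194 × 827 ≈ 481.26.

about 481 cases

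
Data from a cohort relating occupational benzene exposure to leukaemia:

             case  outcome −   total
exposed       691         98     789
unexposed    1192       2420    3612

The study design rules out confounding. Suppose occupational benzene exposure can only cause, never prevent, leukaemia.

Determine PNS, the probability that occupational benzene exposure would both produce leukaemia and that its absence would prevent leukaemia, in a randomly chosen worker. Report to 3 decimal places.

p₁ = P(outcome | exposed) = 691/789 = 0.87579
p₀ = P(outcome | unexposed) = 1192/3612 = 0.33001
Under exogeneity and monotonicity, PNS = p₁ − p₀.
PNS = 0.87579 − 0.33001 = 0.54578

PNS ≈ 0.546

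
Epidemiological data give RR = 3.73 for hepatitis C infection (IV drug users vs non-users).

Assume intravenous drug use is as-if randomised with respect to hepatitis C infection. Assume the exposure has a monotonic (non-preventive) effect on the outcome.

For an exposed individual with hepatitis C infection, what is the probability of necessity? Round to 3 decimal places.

Under exogeneity and monotonicity, PN = (RR − 1) / RR = 1 − 1/RR.
PN = (3.73 − 1) / 3.73 = 2.73 / 3.73 ≈ 0.7319

PN ≈ 0.732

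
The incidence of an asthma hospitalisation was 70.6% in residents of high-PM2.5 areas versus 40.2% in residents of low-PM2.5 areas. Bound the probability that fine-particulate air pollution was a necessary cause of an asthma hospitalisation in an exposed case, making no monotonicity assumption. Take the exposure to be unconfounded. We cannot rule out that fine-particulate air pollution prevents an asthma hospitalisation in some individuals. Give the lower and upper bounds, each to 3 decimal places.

p₁ = 0.706, p₀ = 0.402.
Under exogeneity alone the bounds on PN are max{0,(p₁−p₀)/p₁} ≤ PN ≤ min{1,(1−p₀)/p₁}.
  lower = (p₁ − p₀)/p₁ = 0.304 / 0.706 ≈ 0.4306
  upper = min{1, (1 − p₀)/p₁} = 0.598 / 0.706 ≈ 0.8470

0.431 ≤ PN ≤ 0.847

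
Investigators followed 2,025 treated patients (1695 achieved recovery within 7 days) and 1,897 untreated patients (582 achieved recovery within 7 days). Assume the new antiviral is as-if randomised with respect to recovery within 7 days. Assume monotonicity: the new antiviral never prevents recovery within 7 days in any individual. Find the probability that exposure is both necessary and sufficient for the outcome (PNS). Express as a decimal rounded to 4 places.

p₁ = P(outcome | exposed) = 1695/2025 = 0.83704
p₀ = P(outcome | unexposed) = 582/1897 = 0.3068
Under exogeneity and monotonicity, PNS = p₁ − p₀.
PNS = 0.83704 − 0.3068 = 0.53024

PNS ≈ 0.5302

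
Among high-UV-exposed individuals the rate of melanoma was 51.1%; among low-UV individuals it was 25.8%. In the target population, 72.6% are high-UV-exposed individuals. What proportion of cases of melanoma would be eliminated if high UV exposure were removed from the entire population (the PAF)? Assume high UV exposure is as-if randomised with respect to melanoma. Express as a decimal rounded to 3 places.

p₁ = 0.511, p₀ = 0.258.
Overall risk P(Y=1) = π·p₁ + (1−π)·p₀ = 0.726×0.511 + 0.274×0.258 = 0.44168.
Under exogeneity, PAF = [P(Y=1) − p₀] / P(Y=1).
PAF = (0.44168 − 0.258) / 0.44168 ≈ 0.4159

PAF ≈ 0.416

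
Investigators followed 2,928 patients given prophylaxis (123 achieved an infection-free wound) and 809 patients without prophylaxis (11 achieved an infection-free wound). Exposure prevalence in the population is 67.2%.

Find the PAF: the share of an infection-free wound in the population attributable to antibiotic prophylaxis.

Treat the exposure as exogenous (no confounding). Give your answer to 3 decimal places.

PAF ≈ 0.584

p₁ = P(outcome | exposed) = 123/2928 = 0.042008
p₀ = P(outcome | unexposed) = 11/809 = 0.013597
Overall risk P(Y=1) = π·p₁ + (1−π)·p₀ = 0.672×0.042008 + 0.328×0.013597 = 0.032689.
Under exogeneity, PAF = [P(Y=1) − p₀] / P(Y=1).
PAF = (0.032689 − 0.013597) / 0.032689 ≈ 0.5841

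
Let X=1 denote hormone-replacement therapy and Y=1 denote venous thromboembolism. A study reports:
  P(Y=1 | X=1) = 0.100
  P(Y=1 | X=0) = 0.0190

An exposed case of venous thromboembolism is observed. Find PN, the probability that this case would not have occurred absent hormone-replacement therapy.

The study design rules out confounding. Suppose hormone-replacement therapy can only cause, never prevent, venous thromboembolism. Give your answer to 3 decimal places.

PN ≈ 0.810

Let p₁ = 0.1, p₀ = 0.019.
Under exogeneity and monotonicity, PN = (p₁ − p₀) / p₁.
PN = (0.1 − 0.019) / 0.1 = 0.081 / 0.1 ≈ 0.8100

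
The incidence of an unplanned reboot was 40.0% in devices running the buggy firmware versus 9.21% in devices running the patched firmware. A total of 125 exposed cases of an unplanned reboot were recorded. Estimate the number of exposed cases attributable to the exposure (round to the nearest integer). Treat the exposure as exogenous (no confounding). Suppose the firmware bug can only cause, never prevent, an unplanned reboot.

about 96 cases

p₁ = 0.4, p₀ = 0.0921.
PN = (p₁ − p₀)/p₁ = (0.4 − 0.0921) / 0.4 ≈ 0.76975.
Attributable cases ≈ PN × (exposed cases) = 0.76975 × 125 ≈ 96.22.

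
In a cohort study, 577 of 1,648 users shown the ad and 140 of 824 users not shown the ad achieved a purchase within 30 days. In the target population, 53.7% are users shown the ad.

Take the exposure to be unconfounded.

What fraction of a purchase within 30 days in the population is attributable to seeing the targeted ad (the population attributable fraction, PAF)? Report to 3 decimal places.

PAF ≈ 0.363

p₁ = P(outcome | exposed) = 577/1648 = 0.35012
p₀ = P(outcome | unexposed) = 140/824 = 0.1699
Overall risk P(Y=1) = π·p₁ + (1−π)·p₀ = 0.537×0.35012 + 0.463×0.1699 = 0.26668.
Under exogeneity, PAF = [P(Y=1) − p₀] / P(Y=1).
PAF = (0.26668 − 0.1699) / 0.26668 ≈ 0.3629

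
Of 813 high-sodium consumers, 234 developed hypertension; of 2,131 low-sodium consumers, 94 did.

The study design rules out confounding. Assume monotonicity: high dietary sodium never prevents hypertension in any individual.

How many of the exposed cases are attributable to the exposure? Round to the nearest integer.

about 198 cases

p₁ = P(outcome | exposed) = 234/813 = 0.28782
p₀ = P(outcome | unexposed) = 94/2131 = 0.044111
PN = (p₁ − p₀)/p₁ = (0.28782 − 0.044111) / 0.28782 ≈ 0.84674.
Attributable cases ≈ PN × (exposed cases) = 0.84674 × 234 ≈ 198.14.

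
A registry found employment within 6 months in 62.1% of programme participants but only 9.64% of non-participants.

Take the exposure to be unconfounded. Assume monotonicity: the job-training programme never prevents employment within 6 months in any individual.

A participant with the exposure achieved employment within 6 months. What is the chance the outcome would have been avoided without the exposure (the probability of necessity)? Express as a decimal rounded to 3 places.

p₁ = 0.621, p₀ = 0.0964.
Under exogeneity and monotonicity, PN = (p₁ − p₀) / p₁.
PN = (0.621 − 0.0964) / 0.621 = 0.5246 / 0.621 ≈ 0.8448

PN ≈ 0.845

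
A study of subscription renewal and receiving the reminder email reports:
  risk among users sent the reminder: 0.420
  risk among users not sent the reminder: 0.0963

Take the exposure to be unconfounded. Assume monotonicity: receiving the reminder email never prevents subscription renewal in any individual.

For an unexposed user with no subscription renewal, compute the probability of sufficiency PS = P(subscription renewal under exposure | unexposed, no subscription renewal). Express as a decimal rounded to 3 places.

PS ≈ 0.358

Let p₁ = 0.42, p₀ = 0.0963.
Under exogeneity and monotonicity, PS = (p₁ − p₀) / (1 − p₀).
PS = (0.42 − 0.0963) / (1 − 0.0963) = 0.3237 / 0.9037 ≈ 0.3582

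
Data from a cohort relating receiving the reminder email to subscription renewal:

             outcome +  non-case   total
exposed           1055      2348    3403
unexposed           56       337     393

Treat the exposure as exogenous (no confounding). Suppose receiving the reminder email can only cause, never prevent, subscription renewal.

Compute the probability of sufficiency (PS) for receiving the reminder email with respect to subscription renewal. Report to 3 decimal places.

p₁ = P(outcome | exposed) = 1055/3403 = 0.31002
p₀ = P(outcome | unexposed) = 56/393 = 0.14249
Under exogeneity and monotonicity, PS = (p₁ − p₀) / (1 − p₀).
PS = (0.31002 − 0.14249) / (1 − 0.14249) = 0.16753 / 0.85751 ≈ 0.1954

PS ≈ 0.195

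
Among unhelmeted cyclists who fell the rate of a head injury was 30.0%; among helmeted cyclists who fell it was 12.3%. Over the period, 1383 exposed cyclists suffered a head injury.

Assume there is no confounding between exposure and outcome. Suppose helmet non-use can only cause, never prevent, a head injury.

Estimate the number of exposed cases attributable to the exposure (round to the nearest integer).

p₁ = 0.3, p₀ = 0.123.
PN = (p₁ − p₀)/p₁ = (0.3 − 0.123) / 0.3 ≈ 0.59000.
Attributable cases ≈ PN × (exposed cases) = 0.59000 × 1383 ≈ 815.97.

about 816 cases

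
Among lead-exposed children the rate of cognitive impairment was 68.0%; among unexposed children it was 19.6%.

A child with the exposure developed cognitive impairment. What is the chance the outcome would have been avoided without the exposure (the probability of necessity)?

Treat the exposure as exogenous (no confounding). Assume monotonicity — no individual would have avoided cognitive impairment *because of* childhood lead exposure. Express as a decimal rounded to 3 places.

PN ≈ 0.712

p₁ = 0.68, p₀ = 0.196.
Under exogeneity and monotonicity, PN = (p₁ − p₀) / p₁.
PN = (0.68 − 0.196) / 0.68 = 0.484 / 0.68 ≈ 0.7118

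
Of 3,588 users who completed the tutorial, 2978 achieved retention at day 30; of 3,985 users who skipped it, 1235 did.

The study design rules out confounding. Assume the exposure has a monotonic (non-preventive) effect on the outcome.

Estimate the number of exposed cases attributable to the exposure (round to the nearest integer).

about 1866 cases

p₁ = P(outcome | exposed) = 2978/3588 = 0.82999
p₀ = P(outcome | unexposed) = 1235/3985 = 0.30991
PN = (p₁ − p₀)/p₁ = (0.82999 − 0.30991) / 0.82999 ≈ 0.62661.
Attributable cases ≈ PN × (exposed cases) = 0.62661 × 2978 ≈ 1866.04.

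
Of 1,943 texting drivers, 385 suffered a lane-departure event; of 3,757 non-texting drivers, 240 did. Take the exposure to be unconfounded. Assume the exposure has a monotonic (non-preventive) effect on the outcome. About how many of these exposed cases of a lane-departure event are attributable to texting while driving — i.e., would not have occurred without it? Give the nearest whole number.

p₁ = P(outcome | exposed) = 385/1943 = 0.19815
p₀ = P(outcome | unexposed) = 240/3757 = 0.063881
PN = (p₁ − p₀)/p₁ = (0.19815 − 0.063881) / 0.19815 ≈ 0.67761.
Attributable cases ≈ PN × (exposed cases) = 0.67761 × 385 ≈ 260.88.

about 261 cases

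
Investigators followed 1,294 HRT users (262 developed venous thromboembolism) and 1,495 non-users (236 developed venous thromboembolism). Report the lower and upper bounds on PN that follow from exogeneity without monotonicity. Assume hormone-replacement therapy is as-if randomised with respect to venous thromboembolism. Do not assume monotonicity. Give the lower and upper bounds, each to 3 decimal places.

p₁ = P(outcome | exposed) = 262/1294 = 0.20247
p₀ = P(outcome | unexposed) = 236/1495 = 0.15786
Under exogeneity alone the bounds on PN are max{0,(p₁−p₀)/p₁} ≤ PN ≤ min{1,(1−p₀)/p₁}.
  lower = (p₁ − p₀)/p₁ = 0.044613 / 0.20247 ≈ 0.2203
  upper = min{1, (1 − p₀)/p₁} = 0.84214 / 0.20247 ≈ 4.1593 → capped at 1

0.220 ≤ PN ≤ 1.000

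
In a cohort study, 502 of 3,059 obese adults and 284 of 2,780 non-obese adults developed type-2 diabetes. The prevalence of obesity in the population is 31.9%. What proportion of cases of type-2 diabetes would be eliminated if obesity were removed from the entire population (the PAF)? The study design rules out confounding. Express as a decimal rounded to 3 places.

p₁ = P(outcome | exposed) = 502/3059 = 0.16411
p₀ = P(outcome | unexposed) = 284/2780 = 0.10216
Overall risk P(Y=1) = π·p₁ + (1−π)·p₀ = 0.319×0.16411 + 0.681×0.10216 = 0.12192.
Under exogeneity, PAF = [P(Y=1) − p₀] / P(Y=1).
PAF = (0.12192 − 0.10216) / 0.12192 ≈ 0.1621

PAF ≈ 0.162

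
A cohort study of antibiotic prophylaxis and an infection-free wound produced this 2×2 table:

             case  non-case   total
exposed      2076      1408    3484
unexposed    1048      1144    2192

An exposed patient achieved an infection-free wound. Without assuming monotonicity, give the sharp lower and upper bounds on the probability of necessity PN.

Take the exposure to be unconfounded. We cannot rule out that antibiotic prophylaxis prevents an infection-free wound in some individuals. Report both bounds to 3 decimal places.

0.198 ≤ PN ≤ 0.876

p₁ = P(outcome | exposed) = 2076/3484 = 0.59587
p₀ = P(outcome | unexposed) = 1048/2192 = 0.4781
Under exogeneity alone the bounds on PN are max{0,(p₁−p₀)/p₁} ≤ PN ≤ min{1,(1−p₀)/p₁}.
  lower = (p₁ − p₀)/p₁ = 0.11776 / 0.59587 ≈ 0.1976
  upper = min{1, (1 − p₀)/p₁} = 0.5219 / 0.59587 ≈ 0.8759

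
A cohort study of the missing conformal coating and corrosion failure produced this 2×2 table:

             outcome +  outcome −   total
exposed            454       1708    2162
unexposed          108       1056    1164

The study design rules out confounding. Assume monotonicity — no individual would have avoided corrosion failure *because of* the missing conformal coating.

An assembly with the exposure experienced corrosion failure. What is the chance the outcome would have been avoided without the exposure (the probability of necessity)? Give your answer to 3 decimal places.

p₁ = P(outcome | exposed) = 454/2162 = 0.20999
p₀ = P(outcome | unexposed) = 108/1164 = 0.092784
Under exogeneity and monotonicity, PN = (p₁ − p₀) / p₁.
PN = (0.20999 − 0.092784) / 0.20999 = 0.11721 / 0.20999 ≈ 0.5582

PN ≈ 0.558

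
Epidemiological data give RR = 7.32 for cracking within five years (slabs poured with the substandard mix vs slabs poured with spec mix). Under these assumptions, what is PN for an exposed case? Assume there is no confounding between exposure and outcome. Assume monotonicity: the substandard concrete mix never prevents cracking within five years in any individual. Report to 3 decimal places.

PN ≈ 0.863

Under exogeneity and monotonicity, PN = (RR − 1) / RR = 1 − 1/RR.
PN = (7.32 − 1) / 7.32 = 6.32 / 7.32 ≈ 0.8634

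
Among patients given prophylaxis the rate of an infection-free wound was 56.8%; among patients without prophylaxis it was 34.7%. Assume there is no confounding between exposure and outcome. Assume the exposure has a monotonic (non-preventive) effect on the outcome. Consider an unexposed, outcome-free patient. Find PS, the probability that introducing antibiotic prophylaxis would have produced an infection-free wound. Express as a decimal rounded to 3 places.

PS ≈ 0.338

p₁ = 0.568, p₀ = 0.347.
Under exogeneity and monotonicity, PS = (p₁ − p₀) / (1 − p₀).
PS = (0.568 − 0.347) / (1 − 0.347) = 0.221 / 0.653 ≈ 0.3384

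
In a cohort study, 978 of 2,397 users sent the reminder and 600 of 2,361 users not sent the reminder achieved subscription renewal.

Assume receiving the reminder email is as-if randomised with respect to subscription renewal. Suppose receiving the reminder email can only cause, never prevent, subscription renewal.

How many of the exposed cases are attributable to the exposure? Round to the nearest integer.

about 369 cases

p₁ = P(outcome | exposed) = 978/2397 = 0.40801
p₀ = P(outcome | unexposed) = 600/2361 = 0.25413
PN = (p₁ − p₀)/p₁ = (0.40801 − 0.25413) / 0.40801 ≈ 0.37715.
Attributable cases ≈ PN × (exposed cases) = 0.37715 × 978 ≈ 368.85.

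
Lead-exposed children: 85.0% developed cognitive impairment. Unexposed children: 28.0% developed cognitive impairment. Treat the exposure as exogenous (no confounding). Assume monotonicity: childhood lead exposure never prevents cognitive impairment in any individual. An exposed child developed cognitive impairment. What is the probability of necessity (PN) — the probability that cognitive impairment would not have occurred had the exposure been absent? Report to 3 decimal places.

PN ≈ 0.671

p₁ = 0.85, p₀ = 0.28.
Under exogeneity and monotonicity, PN = (p₁ − p₀) / p₁.
PN = (0.85 − 0.28) / 0.85 = 0.57 / 0.85 ≈ 0.6706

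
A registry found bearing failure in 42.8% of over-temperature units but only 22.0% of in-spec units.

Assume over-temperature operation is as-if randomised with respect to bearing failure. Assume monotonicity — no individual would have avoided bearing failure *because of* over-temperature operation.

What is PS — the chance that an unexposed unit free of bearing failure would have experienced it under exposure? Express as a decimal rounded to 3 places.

p₁ = 0.428, p₀ = 0.22.
Under exogeneity and monotonicity, PS = (p₁ − p₀) / (1 − p₀).
PS = (0.428 − 0.22) / (1 − 0.22) = 0.208 / 0.78 ≈ 0.2667

PS ≈ 0.267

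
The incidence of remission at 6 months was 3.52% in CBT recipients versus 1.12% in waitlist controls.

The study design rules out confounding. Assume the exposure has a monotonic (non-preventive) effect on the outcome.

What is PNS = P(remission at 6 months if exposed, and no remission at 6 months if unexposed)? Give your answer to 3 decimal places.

PNS ≈ 0.024

p₁ = 0.0352, p₀ = 0.0112.
Under exogeneity and monotonicity, PNS = p₁ − p₀.
PNS = 0.0352 − 0.0112 = 0.024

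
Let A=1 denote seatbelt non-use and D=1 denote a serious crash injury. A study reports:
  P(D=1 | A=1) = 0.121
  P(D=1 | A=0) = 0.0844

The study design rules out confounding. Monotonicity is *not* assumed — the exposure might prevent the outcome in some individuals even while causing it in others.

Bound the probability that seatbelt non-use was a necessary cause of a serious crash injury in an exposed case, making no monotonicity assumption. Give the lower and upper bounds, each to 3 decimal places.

Let p₁ = 0.121, p₀ = 0.0844.
Under exogeneity alone the bounds on PN are max{0,(p₁−p₀)/p₁} ≤ PN ≤ min{1,(1−p₀)/p₁}.
  lower = (p₁ − p₀)/p₁ = 0.0366 / 0.121 ≈ 0.3025
  upper = min{1, (1 − p₀)/p₁} = 0.9156 / 0.121 ≈ 7.5669 → capped at 1

0.302 ≤ PN ≤ 1.000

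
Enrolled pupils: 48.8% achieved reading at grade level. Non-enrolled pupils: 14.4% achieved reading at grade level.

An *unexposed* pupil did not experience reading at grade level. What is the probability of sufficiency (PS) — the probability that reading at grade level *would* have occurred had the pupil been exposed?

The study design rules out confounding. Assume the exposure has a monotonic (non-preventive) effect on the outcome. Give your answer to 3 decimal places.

p₁ = 0.488, p₀ = 0.144.
Under exogeneity and monotonicity, PS = (p₁ − p₀) / (1 − p₀).
PS = (0.488 − 0.144) / (1 − 0.144) = 0.344 / 0.856 ≈ 0.4019

PS ≈ 0.402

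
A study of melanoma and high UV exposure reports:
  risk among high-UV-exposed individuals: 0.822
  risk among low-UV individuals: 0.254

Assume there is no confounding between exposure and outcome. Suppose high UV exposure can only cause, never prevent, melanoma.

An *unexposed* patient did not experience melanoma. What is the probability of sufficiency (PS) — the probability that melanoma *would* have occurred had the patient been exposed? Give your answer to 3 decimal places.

Let p₁ = 0.822, p₀ = 0.254.
Under exogeneity and monotonicity, PS = (p₁ − p₀) / (1 − p₀).
PS = (0.822 − 0.254) / (1 − 0.254) = 0.568 / 0.746 ≈ 0.7614

PS ≈ 0.761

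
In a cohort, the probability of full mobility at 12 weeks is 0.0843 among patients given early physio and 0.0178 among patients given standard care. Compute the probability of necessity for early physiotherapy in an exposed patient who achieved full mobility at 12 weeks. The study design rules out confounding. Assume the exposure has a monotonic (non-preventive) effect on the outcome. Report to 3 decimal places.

Let p₁ = 0.0843, p₀ = 0.0178.
Under exogeneity and monotonicity, PN = (p₁ − p₀) / p₁.
PN = (0.0843 − 0.0178) / 0.0843 = 0.0665 / 0.0843 ≈ 0.7888

PN ≈ 0.789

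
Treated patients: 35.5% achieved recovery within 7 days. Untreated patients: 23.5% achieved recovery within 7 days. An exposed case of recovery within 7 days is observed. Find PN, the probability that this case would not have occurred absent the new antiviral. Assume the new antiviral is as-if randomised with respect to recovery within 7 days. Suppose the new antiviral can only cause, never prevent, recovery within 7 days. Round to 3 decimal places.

p₁ = 0.355, p₀ = 0.235.
Under exogeneity and monotonicity, PN = (p₁ − p₀) / p₁.
PN = (0.355 − 0.235) / 0.355 = 0.12 / 0.355 ≈ 0.3380

PN ≈ 0.338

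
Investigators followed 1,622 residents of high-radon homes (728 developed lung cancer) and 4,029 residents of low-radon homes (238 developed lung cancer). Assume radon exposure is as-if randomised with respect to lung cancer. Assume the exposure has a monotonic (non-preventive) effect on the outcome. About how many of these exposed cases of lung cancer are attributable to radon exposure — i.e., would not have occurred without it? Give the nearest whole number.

about 632 cases

p₁ = P(outcome | exposed) = 728/1622 = 0.44883
p₀ = P(outcome | unexposed) = 238/4029 = 0.059072
PN = (p₁ − p₀)/p₁ = (0.44883 − 0.059072) / 0.44883 ≈ 0.86839.
Attributable cases ≈ PN × (exposed cases) = 0.86839 × 728 ≈ 632.19.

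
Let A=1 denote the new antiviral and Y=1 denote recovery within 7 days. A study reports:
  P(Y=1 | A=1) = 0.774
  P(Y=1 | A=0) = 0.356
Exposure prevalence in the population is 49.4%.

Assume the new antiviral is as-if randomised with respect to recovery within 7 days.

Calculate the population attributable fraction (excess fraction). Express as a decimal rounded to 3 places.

Let p₁ = 0.774, p₀ = 0.356.
Overall risk P(Y=1) = π·p₁ + (1−π)·p₀ = 0.494×0.774 + 0.506×0.356 = 0.56249.
Under exogeneity, PAF = [P(Y=1) − p₀] / P(Y=1).
PAF = (0.56249 − 0.356) / 0.56249 ≈ 0.3671

PAF ≈ 0.367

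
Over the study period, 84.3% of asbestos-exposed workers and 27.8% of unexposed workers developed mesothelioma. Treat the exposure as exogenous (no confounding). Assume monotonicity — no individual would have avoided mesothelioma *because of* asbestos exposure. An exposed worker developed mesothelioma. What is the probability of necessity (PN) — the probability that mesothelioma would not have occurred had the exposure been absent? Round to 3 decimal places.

PN ≈ 0.670

p₁ = 0.843, p₀ = 0.278.
Under exogeneity and monotonicity, PN = (p₁ − p₀) / p₁.
PN = (0.843 − 0.278) / 0.843 = 0.565 / 0.843 ≈ 0.6702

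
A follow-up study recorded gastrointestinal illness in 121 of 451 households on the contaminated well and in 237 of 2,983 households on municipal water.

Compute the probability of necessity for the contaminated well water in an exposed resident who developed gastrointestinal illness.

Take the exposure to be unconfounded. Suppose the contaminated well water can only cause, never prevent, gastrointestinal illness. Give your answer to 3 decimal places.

PN ≈ 0.704

p₁ = P(outcome | exposed) = 121/451 = 0.26829
p₀ = P(outcome | unexposed) = 237/2983 = 0.07945
Under exogeneity and monotonicity, PN = (p₁ − p₀) / p₁.
PN = (0.26829 − 0.07945) / 0.26829 = 0.18884 / 0.26829 ≈ 0.7039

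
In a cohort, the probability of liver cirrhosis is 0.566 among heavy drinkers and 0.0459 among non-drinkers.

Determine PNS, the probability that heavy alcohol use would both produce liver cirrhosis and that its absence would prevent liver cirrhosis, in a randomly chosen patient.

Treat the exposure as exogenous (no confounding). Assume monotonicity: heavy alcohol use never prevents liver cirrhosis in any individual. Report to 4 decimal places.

PNS ≈ 0.5201

Let p₁ = 0.566, p₀ = 0.0459.
Under exogeneity and monotonicity, PNS = p₁ − p₀.
PNS = 0.566 − 0.0459 = 0.5201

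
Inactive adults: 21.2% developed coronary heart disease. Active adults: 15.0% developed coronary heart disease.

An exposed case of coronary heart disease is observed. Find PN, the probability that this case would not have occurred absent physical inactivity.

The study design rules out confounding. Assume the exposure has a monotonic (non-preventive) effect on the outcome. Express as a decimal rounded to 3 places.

PN ≈ 0.292

p₁ = 0.212, p₀ = 0.15.
Under exogeneity and monotonicity, PN = (p₁ − p₀) / p₁.
PN = (0.212 − 0.15) / 0.212 = 0.062 / 0.212 ≈ 0.2925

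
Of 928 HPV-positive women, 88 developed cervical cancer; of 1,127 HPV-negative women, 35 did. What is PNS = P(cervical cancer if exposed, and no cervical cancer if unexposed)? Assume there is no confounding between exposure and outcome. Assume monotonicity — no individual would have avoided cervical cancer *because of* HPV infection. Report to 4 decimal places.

p₁ = P(outcome | exposed) = 88/928 = 0.094828
p₀ = P(outcome | unexposed) = 35/1127 = 0.031056
Under exogeneity and monotonicity, PNS = p₁ − p₀.
PNS = 0.094828 − 0.031056 = 0.063772

PNS ≈ 0.0638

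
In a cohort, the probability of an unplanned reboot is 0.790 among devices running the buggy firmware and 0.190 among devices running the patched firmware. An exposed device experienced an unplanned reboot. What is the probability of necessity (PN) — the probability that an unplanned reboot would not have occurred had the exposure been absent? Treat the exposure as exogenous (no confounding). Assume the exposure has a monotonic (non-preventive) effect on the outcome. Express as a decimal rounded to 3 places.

PN ≈ 0.759

Let p₁ = 0.79, p₀ = 0.19.
Under exogeneity and monotonicity, PN = (p₁ − p₀) / p₁.
PN = (0.79 − 0.19) / 0.79 = 0.6 / 0.79 ≈ 0.7595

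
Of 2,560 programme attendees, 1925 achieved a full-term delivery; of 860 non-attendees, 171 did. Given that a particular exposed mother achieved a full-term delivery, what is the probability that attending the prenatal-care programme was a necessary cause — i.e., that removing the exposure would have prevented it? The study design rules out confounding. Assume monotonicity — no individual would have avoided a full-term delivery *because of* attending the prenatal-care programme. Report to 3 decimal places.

PN ≈ 0.736

p₁ = P(outcome | exposed) = 1925/2560 = 0.75195
p₀ = P(outcome | unexposed) = 171/860 = 0.19884
Under exogeneity and monotonicity, PN = (p₁ − p₀) / p₁.
PN = (0.75195 − 0.19884) / 0.75195 = 0.55312 / 0.75195 ≈ 0.7356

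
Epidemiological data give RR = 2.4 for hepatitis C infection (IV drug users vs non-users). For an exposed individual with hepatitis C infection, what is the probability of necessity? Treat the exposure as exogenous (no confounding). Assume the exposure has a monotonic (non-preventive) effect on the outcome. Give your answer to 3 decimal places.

PN ≈ 0.583

Under exogeneity and monotonicity, PN = (RR − 1) / RR = 1 − 1/RR.
PN = (2.4 − 1) / 2.4 = 1.4 / 2.4 ≈ 0.5833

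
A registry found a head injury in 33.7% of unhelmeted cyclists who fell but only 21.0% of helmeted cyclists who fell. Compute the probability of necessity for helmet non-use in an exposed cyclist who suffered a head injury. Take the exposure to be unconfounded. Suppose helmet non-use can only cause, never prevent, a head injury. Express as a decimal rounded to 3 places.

p₁ = 0.337, p₀ = 0.21.
Under exogeneity and monotonicity, PN = (p₁ − p₀) / p₁.
PN = (0.337 − 0.21) / 0.337 = 0.127 / 0.337 ≈ 0.3769

PN ≈ 0.377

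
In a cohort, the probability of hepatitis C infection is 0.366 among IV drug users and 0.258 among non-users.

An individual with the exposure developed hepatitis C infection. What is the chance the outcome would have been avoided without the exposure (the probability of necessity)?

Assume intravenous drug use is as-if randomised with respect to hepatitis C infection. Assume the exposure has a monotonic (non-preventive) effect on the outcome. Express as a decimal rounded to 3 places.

PN ≈ 0.295

Let p₁ = 0.366, p₀ = 0.258.
Under exogeneity and monotonicity, PN = (p₁ − p₀) / p₁.
PN = (0.366 − 0.258) / 0.366 = 0.108 / 0.366 ≈ 0.2951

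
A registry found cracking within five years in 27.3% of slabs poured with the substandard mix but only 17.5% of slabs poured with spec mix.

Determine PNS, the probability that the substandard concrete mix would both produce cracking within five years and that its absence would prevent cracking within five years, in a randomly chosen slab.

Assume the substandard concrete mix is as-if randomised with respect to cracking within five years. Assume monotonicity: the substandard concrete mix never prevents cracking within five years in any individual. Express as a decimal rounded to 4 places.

p₁ = 0.273, p₀ = 0.175.
Under exogeneity and monotonicity, PNS = p₁ − p₀.
PNS = 0.273 − 0.175 = 0.098

PNS ≈ 0.0980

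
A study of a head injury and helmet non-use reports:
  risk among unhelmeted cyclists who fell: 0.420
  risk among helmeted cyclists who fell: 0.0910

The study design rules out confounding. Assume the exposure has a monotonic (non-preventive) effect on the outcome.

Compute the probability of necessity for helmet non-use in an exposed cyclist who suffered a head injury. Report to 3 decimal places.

PN ≈ 0.783

Let p₁ = 0.42, p₀ = 0.091.
Under exogeneity and monotonicity, PN = (p₁ − p₀) / p₁.
PN = (0.42 − 0.091) / 0.42 = 0.329 / 0.42 ≈ 0.7833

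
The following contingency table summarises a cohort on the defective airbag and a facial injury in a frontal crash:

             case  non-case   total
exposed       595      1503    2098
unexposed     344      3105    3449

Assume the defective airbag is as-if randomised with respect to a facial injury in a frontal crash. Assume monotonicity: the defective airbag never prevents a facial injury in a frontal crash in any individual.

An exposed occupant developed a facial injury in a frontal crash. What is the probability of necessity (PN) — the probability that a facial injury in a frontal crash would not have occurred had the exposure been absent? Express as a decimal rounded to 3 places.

p₁ = P(outcome | exposed) = 595/2098 = 0.2836
p₀ = P(outcome | unexposed) = 344/3449 = 0.099739
Under exogeneity and monotonicity, PN = (p₁ − p₀) / p₁.
PN = (0.2836 − 0.099739) / 0.2836 = 0.18386 / 0.2836 ≈ 0.6483

PN ≈ 0.648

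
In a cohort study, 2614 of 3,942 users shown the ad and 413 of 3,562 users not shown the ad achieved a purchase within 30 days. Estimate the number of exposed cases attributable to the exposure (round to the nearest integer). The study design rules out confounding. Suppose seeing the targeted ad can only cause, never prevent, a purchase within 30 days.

about 2157 cases

p₁ = P(outcome | exposed) = 2614/3942 = 0.66312
p₀ = P(outcome | unexposed) = 413/3562 = 0.11595
PN = (p₁ − p₀)/p₁ = (0.66312 − 0.11595) / 0.66312 ≈ 0.82515.
Attributable cases ≈ PN × (exposed cases) = 0.82515 × 2614 ≈ 2156.94.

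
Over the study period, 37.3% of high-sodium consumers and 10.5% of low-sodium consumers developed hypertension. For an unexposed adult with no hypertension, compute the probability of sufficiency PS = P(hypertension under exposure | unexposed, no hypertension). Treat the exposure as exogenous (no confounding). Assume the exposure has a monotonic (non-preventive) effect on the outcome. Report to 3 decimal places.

p₁ = 0.373, p₀ = 0.105.
Under exogeneity and monotonicity, PS = (p₁ − p₀) / (1 − p₀).
PS = (0.373 − 0.105) / (1 − 0.105) = 0.268 / 0.895 ≈ 0.2994

PS ≈ 0.299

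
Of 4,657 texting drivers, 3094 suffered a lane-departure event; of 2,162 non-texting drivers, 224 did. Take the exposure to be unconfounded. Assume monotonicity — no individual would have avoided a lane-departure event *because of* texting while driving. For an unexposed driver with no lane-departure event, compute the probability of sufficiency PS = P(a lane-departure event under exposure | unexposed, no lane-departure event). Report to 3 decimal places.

p₁ = P(outcome | exposed) = 3094/4657 = 0.66438
p₀ = P(outcome | unexposed) = 224/2162 = 0.10361
Under exogeneity and monotonicity, PS = (p₁ − p₀) / (1 − p₀).
PS = (0.66438 − 0.10361) / (1 − 0.10361) = 0.56077 / 0.89639 ≈ 0.6256

PS ≈ 0.626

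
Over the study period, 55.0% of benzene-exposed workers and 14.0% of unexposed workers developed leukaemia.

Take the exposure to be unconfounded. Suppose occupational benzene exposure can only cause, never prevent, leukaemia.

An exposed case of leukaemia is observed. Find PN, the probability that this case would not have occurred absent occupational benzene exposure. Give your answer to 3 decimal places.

PN ≈ 0.745

p₁ = 0.55, p₀ = 0.14.
Under exogeneity and monotonicity, PN = (p₁ − p₀) / p₁.
PN = (0.55 − 0.14) / 0.55 = 0.41 / 0.55 ≈ 0.7455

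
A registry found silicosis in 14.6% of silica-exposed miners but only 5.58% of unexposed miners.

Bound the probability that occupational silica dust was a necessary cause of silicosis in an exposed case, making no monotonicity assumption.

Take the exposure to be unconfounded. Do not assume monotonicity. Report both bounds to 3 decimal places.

0.618 ≤ PN ≤ 1.000

p₁ = 0.146, p₀ = 0.0558.
Under exogeneity alone the bounds on PN are max{0,(p₁−p₀)/p₁} ≤ PN ≤ min{1,(1−p₀)/p₁}.
  lower = (p₁ − p₀)/p₁ = 0.0902 / 0.146 ≈ 0.6178
  upper = min{1, (1 − p₀)/p₁} = 0.9442 / 0.146 ≈ 6.4671 → capped at 1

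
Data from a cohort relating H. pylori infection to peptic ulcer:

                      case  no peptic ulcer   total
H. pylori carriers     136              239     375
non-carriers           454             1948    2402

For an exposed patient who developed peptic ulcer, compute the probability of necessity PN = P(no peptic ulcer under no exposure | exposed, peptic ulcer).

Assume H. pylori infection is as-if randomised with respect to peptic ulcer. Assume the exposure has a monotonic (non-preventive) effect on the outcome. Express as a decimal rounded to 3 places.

PN ≈ 0.479

p₁ = P(outcome | exposed) = 136/375 = 0.36267
p₀ = P(outcome | unexposed) = 454/2402 = 0.18901
Under exogeneity and monotonicity, PN = (p₁ − p₀)/p₁.
PN = (0.36267 − 0.18901) / 0.36267 ≈ 0.4788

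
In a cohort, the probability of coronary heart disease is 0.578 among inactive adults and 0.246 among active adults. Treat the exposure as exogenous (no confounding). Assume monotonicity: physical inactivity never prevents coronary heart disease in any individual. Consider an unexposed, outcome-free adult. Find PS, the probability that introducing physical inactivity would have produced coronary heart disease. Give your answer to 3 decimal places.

PS ≈ 0.440

Let p₁ = 0.578, p₀ = 0.246.
Under exogeneity and monotonicity, PS = (p₁ − p₀) / (1 − p₀).
PS = (0.578 − 0.246) / (1 − 0.246) = 0.332 / 0.754 ≈ 0.4403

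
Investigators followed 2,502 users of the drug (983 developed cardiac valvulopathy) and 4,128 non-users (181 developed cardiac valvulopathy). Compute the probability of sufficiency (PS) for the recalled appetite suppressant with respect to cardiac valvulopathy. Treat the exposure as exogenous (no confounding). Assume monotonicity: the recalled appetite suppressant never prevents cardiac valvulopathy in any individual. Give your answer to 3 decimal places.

PS ≈ 0.365

p₁ = P(outcome | exposed) = 983/2502 = 0.39289
p₀ = P(outcome | unexposed) = 181/4128 = 0.043847
Under exogeneity and monotonicity, PS = (p₁ − p₀) / (1 − p₀).
PS = (0.39289 − 0.043847) / (1 − 0.043847) = 0.34904 / 0.95615 ≈ 0.3650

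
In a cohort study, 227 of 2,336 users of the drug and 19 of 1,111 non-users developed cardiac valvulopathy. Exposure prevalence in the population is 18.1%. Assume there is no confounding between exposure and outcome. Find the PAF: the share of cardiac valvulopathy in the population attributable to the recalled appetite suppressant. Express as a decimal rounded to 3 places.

p₁ = P(outcome | exposed) = 227/2336 = 0.097175
p₀ = P(outcome | unexposed) = 19/1111 = 0.017102
Overall risk P(Y=1) = π·p₁ + (1−π)·p₀ = 0.181×0.097175 + 0.819×0.017102 = 0.031595.
Under exogeneity, PAF = [P(Y=1) − p₀] / P(Y=1).
PAF = (0.031595 − 0.017102) / 0.031595 ≈ 0.4587

PAF ≈ 0.459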